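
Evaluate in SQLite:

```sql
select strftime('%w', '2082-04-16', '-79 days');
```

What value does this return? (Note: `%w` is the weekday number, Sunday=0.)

First apply '-79 days': 2082-04-16 → 2082-01-27.
2082-01-27 is a Tuesday; with Sunday=0 that is 2.

2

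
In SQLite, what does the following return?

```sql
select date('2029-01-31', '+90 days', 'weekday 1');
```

Applying '+90 days' to 2029-01-31: counting 90 days forward gives 2029-05-01.
`weekday 1` advances to the next Monday; 2029-05-01 is a Tuesday, so it moves forward to 2029-05-07.

2029-05-07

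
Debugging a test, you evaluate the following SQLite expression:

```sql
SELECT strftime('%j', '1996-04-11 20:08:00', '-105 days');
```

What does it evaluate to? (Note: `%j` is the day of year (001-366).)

First apply '-105 days': 1996-04-11 20:08:00 → 1995-12-28 20:08:00.
Day-of-year for 1995-12-28: days since 1995-01-01 inclusive = 362, zero-padded to 362.

362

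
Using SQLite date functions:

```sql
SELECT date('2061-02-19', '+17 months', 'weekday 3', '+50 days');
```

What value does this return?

2062-09-07

Adding +17 months to 2061-02-19 gives 2062-07-19.
`weekday 3` advances to the next Wednesday; 2062-07-19 is already a Wednesday, so it stays at 2062-07-19.
Applying '+50 days' to 2062-07-19: counting 50 days forward gives 2062-09-07.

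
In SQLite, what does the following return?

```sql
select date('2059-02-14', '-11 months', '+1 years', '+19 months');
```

2060-10-14

Adding -11 months to 2059-02-14 gives 2058-03-14.
Adding +1 year to 2058-03-14 gives 2059-03-14.
Adding +19 months to 2059-03-14 gives 2060-10-14.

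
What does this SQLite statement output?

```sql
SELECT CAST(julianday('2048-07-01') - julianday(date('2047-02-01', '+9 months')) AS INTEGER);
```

Adding +9 months to 2047-02-01 gives 2047-11-01.
29 days remain in November 2047 after the 1st (30 − 1).
Full months from December 2047 through June 2048 contribute their day counts.
Then 1 day into July 2048.
Total: 29 + 31 + 31 + 29 + 31 + 30 + 31 + 30 + 1 = 243.

243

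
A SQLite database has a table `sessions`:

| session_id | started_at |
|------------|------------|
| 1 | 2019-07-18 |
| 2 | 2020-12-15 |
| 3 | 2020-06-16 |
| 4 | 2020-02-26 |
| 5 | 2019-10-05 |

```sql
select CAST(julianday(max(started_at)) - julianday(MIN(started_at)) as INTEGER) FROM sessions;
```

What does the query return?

516

MIN = 2019-07-18, MAX = 2020-12-15.
13 days remain in July 2019 after the 18th (31 − 18).
Full months from August 2019 through November 2020 contribute their day counts.
Then 15 days into December 2020.
Total: 13 + 31 + 30 + 31 + 30 + 31 + 31 + 29 + 31 + 30 + 31 + 30 + 31 + 31 + 30 + 31 + 30 + 15 = 516.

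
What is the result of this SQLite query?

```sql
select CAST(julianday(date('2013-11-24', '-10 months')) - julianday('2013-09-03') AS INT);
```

-222

Adding -10 months to 2013-11-24 gives 2013-01-24.
7 days remain in January 2013 after the 24th (31 − 24).
Full months from February 2013 through August 2013 contribute their day counts.
Then 3 days into September 2013.
Total: 7 + 28 + 31 + 30 + 31 + 30 + 31 + 31 + 3 = 222.
The subtraction is earlier − later, so the result is −222 → -222.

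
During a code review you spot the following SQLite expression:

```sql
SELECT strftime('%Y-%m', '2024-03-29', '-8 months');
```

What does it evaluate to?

First apply '-8 months': 2024-03-29 → 2023-07-29.
`%Y-%m` extracts the year-month: 2023-07.

2023-07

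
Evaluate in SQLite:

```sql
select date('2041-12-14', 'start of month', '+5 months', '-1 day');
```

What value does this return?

2042-04-30

`start of month` rewinds 2041-12-14 to 2041-12-01.
Adding +5 months to 2041-12-01 gives 2042-05-01.
Going back 1 day from 2042-05-01 reaches 2042-04-30 (last day of April, 30 days).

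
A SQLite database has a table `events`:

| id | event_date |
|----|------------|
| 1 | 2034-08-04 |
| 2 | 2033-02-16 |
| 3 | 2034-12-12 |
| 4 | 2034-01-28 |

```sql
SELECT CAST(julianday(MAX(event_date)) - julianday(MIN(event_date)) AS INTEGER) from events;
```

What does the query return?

664

MIN = 2033-02-16, MAX = 2034-12-12.
12 days remain in February 2033 after the 16th (28 − 16).
Full months from March 2033 through November 2034 contribute their day counts.
Then 12 days into December 2034.
Total: 12 + 31 + 30 + 31 + 30 + 31 + 31 + 30 + 31 + 30 + 31 + 31 + 28 + 31 + 30 + 31 + 30 + 31 + 31 + 30 + 31 + 30 + 12 = 664.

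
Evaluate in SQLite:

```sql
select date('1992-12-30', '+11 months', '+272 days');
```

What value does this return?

1994-08-29

Adding +11 months to 1992-12-30 gives 1993-11-30.
Applying '+272 days' to 1993-11-30: counting 272 days forward gives 1994-08-29.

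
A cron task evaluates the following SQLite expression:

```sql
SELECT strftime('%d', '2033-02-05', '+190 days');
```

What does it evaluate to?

First apply '+190 days': 2033-02-05 → 2033-08-14.
`%d` extracts the 2-digit day of month: 14.

14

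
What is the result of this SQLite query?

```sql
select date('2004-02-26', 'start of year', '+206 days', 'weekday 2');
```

2004-07-27

`start of year` rewinds 2004-02-26 to 2004-01-01.
Applying '+206 days' to 2004-01-01: counting 206 days forward gives 2004-07-25.
`weekday 2` advances to the next Tuesday; 2004-07-25 is a Sunday, so it moves forward to 2004-07-27.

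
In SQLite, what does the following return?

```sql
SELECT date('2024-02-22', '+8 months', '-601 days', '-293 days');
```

2022-05-12

Adding +8 months to 2024-02-22 gives 2024-10-22.
Applying '-601 days' to 2024-10-22: counting 601 days back gives 2023-03-01.
Applying '-293 days' to 2023-03-01: counting 293 days back gives 2022-05-12.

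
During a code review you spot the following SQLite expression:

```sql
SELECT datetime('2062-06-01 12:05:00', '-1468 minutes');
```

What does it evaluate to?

1468 minutes = 24h 28m; -1468 minutes from 2062-06-01 12:05:00 is 2062-05-31 11:37:00 (crosses midnight).

2062-05-31 11:37:00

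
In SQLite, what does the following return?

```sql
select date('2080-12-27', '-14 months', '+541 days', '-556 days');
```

2079-10-12

Adding -14 months to 2080-12-27 gives 2079-10-27.
Applying '+541 days' to 2079-10-27: counting 541 days forward gives 2081-04-20.
Applying '-556 days' to 2081-04-20: counting 556 days back gives 2079-10-12.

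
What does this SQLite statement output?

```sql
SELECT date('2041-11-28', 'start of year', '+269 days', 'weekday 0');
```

2041-09-29

`start of year` rewinds 2041-11-28 to 2041-01-01.
Applying '+269 days' to 2041-01-01: counting 269 days forward gives 2041-09-27.
`weekday 0` advances to the next Sunday; 2041-09-27 is a Friday, so it moves forward to 2041-09-29.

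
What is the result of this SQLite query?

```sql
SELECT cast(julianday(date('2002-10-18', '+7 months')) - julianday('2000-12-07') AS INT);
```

892

Adding +7 months to 2002-10-18 gives 2003-05-18.
24 days remain in December 2000 after the 7th (31 − 7).
Full months from January 2001 through April 2003 contribute their day counts.
Then 18 days into May 2003.
Total: 24 + 31 + 28 + 31 + 30 + 31 + 30 + 31 + 31 + 30 + 31 + 30 + 31 + 31 + 28 + 31 + 30 + 31 + 30 + 31 + 31 + 30 + 31 + 30 + 31 + 31 + 28 + 31 + 30 + 18 = 892.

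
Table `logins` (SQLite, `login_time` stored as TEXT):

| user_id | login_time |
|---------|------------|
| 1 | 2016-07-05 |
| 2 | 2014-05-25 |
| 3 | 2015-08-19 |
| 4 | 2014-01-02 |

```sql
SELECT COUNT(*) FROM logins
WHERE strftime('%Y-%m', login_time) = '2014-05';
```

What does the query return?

1

Rows with year-month 2014-05: 2014-05-25 → 1.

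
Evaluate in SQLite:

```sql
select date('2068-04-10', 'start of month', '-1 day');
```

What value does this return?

`start of month` rewinds 2068-04-10 to 2068-04-01.
Going back 1 day from 2068-04-01 reaches 2068-03-31 (last day of March, 31 days).

2068-03-31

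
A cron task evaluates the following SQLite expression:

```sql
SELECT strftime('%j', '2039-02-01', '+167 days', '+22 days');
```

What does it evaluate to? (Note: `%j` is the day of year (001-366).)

First apply '+167 days', '+22 days': 2039-02-01 → 2039-08-09.
Day-of-year for 2039-08-09: days since 2039-01-01 inclusive = 221, zero-padded to 221.

221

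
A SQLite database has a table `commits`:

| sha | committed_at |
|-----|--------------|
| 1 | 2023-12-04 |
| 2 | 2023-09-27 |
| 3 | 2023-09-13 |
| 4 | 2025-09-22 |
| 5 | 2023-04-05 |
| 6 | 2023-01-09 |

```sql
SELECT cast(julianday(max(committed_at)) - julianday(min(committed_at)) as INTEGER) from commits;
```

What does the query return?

987

MIN = 2023-01-09, MAX = 2025-09-22.
22 days remain in January 2023 after the 9th (31 − 9).
Full months from February 2023 through August 2025 contribute their day counts.
Then 22 days into September 2025.
Total: 22 + 28 + 31 + 30 + 31 + 30 + 31 + 31 + 30 + 31 + 30 + 31 + 31 + 29 + 31 + 30 + 31 + 30 + 31 + 31 + 30 + 31 + 30 + 31 + 31 + 28 + 31 + 30 + 31 + 30 + 31 + 31 + 22 = 987.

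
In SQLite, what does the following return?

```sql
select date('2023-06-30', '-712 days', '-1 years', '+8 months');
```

Applying '-712 days' to 2023-06-30: counting 712 days back gives 2021-07-18.
Adding -1 year to 2021-07-18 gives 2020-07-18.
Adding +8 months to 2020-07-18 gives 2021-03-18.

2021-03-18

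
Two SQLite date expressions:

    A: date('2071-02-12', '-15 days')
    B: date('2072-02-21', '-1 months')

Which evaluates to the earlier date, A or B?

A = 2071-01-28.
B = 2072-01-21.
A is earlier.

A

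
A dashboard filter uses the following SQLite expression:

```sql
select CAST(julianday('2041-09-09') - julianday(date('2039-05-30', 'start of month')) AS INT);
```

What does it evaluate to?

862

`start of month` rewinds 2039-05-30 to 2039-05-01.
30 days remain in May 2039 after the 1st (31 − 1).
Full months from June 2039 through August 2041 contribute their day counts.
Then 9 days into September 2041.
Total: 30 + 30 + 31 + 31 + 30 + 31 + 30 + 31 + 31 + 29 + 31 + 30 + 31 + 30 + 31 + 31 + 30 + 31 + 30 + 31 + 31 + 28 + 31 + 30 + 31 + 30 + 31 + 31 + 9 = 862.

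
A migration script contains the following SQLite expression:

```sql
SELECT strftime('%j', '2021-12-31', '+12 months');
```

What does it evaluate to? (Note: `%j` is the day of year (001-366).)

First apply '+12 months': 2021-12-31 → 2022-12-31.
Day-of-year for 2022-12-31: days since 2022-01-01 inclusive = 365, zero-padded to 365.

365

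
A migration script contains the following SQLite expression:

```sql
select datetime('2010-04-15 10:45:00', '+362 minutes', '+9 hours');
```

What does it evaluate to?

362 minutes = 6h 2m; +362 minutes from 2010-04-15 10:45:00 is 2010-04-15 16:47:00.
+9 hours from 2010-04-15 16:47:00 is 2010-04-16 01:47:00 (crosses midnight).

2010-04-16 01:47:00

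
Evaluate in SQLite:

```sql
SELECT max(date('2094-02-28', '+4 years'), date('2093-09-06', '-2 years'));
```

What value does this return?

2098-02-28

date('2094-02-28', '+4 years') → 2098-02-28.
date('2093-09-06', '-2 years') → 2091-09-06.
Later of the two is 2098-02-28.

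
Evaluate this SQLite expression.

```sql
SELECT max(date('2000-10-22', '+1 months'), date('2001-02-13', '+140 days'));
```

date('2000-10-22', '+1 months') → 2000-11-22.
date('2001-02-13', '+140 days') → 2001-07-03.
Later of the two is 2001-07-03.

2001-07-03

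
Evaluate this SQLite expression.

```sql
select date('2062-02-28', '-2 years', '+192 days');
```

Adding -2 years to 2062-02-28 gives 2060-02-28.
Applying '+192 days' to 2060-02-28: counting 192 days forward gives 2060-09-07.

2060-09-07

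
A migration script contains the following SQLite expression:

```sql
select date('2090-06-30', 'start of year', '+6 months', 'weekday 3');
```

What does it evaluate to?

2090-07-05

`start of year` rewinds 2090-06-30 to 2090-01-01.
Adding +6 months to 2090-01-01 gives 2090-07-01.
`weekday 3` advances to the next Wednesday; 2090-07-01 is a Saturday, so it moves forward to 2090-07-05.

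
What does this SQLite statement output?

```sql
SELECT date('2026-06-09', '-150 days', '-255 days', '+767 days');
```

2027-06-06

Applying '-150 days' to 2026-06-09: counting 150 days back gives 2026-01-10.
Applying '-255 days' to 2026-01-10: counting 255 days back gives 2025-04-30.
Applying '+767 days' to 2025-04-30: counting 767 days forward gives 2027-06-06.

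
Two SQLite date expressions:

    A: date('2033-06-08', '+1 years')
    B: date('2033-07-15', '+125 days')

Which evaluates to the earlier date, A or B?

B

A = 2034-06-08.
B = 2033-11-17.
B is earlier.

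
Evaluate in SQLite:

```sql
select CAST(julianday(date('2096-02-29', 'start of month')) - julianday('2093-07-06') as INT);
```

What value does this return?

`start of month` rewinds 2096-02-29 to 2096-02-01.
25 days remain in July 2093 after the 6th (31 − 6).
Full months from August 2093 through January 2096 contribute their day counts.
Then 1 day into February 2096.
Total: 25 + 31 + 30 + 31 + 30 + 31 + 31 + 28 + 31 + 30 + 31 + 30 + 31 + 31 + 30 + 31 + 30 + 31 + 31 + 28 + 31 + 30 + 31 + 30 + 31 + 31 + 30 + 31 + 30 + 31 + 31 + 1 = 940.

940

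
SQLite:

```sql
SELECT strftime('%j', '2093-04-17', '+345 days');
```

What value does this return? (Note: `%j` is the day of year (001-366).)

087

First apply '+345 days': 2093-04-17 → 2094-03-28.
Day-of-year for 2094-03-28: days since 2094-01-01 inclusive = 87, zero-padded to 087.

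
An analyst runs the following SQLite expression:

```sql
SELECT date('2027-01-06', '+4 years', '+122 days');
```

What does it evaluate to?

Adding +4 years to 2027-01-06 gives 2031-01-06.
Applying '+122 days' to 2031-01-06: counting 122 days forward gives 2031-05-08.

2031-05-08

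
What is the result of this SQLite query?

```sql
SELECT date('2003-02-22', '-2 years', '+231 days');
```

2001-10-11

Adding -2 years to 2003-02-22 gives 2001-02-22.
Applying '+231 days' to 2001-02-22: counting 231 days forward gives 2001-10-11.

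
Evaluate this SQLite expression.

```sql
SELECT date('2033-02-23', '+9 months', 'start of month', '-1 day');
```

2033-10-31

Adding +9 months to 2033-02-23 gives 2033-11-23.
`start of month` rewinds 2033-11-23 to 2033-11-01.
Going back 1 day from 2033-11-01 reaches 2033-10-31 (last day of October, 31 days).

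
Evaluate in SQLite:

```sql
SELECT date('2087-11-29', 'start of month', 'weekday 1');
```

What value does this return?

2087-11-03

`start of month` rewinds 2087-11-29 to 2087-11-01.
`weekday 1` advances to the next Monday; 2087-11-01 is a Saturday, so it moves forward to 2087-11-03.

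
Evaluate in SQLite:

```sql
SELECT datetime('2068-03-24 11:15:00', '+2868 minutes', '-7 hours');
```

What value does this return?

2868 minutes = 47h 48m; +2868 minutes from 2068-03-24 11:15:00 is 2068-03-26 11:03:00 (crosses midnight).
-7 hours from 2068-03-26 11:03:00 is 2068-03-26 04:03:00.

2068-03-26 04:03:00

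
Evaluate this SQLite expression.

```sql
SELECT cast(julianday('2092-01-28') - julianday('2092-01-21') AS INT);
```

Both dates are in January 2092: 28 − 21 = 7.

7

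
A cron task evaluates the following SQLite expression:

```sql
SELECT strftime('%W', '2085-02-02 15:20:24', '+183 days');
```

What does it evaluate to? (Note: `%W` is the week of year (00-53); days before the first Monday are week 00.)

31

First apply '+183 days': 2085-02-02 15:20:24 → 2085-08-04 15:20:24.
2085-08-04 is a Saturday. SQLite's %W counts Mondays since the year started; the result is 31.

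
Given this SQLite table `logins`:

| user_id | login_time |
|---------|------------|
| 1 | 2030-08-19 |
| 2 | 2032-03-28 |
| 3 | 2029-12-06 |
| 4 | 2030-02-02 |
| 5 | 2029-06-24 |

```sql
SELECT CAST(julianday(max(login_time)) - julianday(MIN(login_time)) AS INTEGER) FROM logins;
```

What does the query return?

MIN = 2029-06-24, MAX = 2032-03-28.
6 days remain in June 2029 after the 24th (30 − 24).
Full months from July 2029 through February 2032 contribute their day counts.
Then 28 days into March 2032.
Total: 6 + 31 + 31 + 30 + 31 + 30 + 31 + 31 + 28 + 31 + 30 + 31 + 30 + 31 + 31 + 30 + 31 + 30 + 31 + 31 + 28 + 31 + 30 + 31 + 30 + 31 + 31 + 30 + 31 + 30 + 31 + 31 + 29 + 28 = 1008.

1008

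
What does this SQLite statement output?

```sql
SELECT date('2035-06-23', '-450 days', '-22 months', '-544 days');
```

2030-12-03

Applying '-450 days' to 2035-06-23: counting 450 days back gives 2034-03-30.
Adding -22 months to 2034-03-30 gives 2032-05-30.
Applying '-544 days' to 2032-05-30: counting 544 days back gives 2030-12-03.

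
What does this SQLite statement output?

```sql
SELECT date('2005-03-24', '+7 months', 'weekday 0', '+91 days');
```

Adding +7 months to 2005-03-24 gives 2005-10-24.
`weekday 0` advances to the next Sunday; 2005-10-24 is a Monday, so it moves forward to 2005-10-30.
Applying '+91 days' to 2005-10-30: counting 91 days forward gives 2006-01-29.

2006-01-29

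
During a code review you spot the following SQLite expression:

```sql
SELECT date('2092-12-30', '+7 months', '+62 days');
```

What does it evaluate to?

Adding +7 months to 2092-12-30 gives 2093-07-30.
Applying '+62 days' to 2093-07-30: counting 62 days forward gives 2093-09-30.

2093-09-30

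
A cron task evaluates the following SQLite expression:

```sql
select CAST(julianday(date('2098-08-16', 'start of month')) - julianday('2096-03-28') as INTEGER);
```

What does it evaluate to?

856

`start of month` rewinds 2098-08-16 to 2098-08-01.
3 days remain in March 2096 after the 28th (31 − 28).
Full months from April 2096 through July 2098 contribute their day counts.
Then 1 day into August 2098.
Total: 3 + 30 + 31 + 30 + 31 + 31 + 30 + 31 + 30 + 31 + 31 + 28 + 31 + 30 + 31 + 30 + 31 + 31 + 30 + 31 + 30 + 31 + 31 + 28 + 31 + 30 + 31 + 30 + 31 + 1 = 856.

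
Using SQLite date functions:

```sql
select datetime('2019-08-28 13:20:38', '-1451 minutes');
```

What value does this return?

2019-08-27 13:09:38

1451 minutes = 24h 11m; -1451 minutes from 2019-08-28 13:20:38 is 2019-08-27 13:09:38 (crosses midnight).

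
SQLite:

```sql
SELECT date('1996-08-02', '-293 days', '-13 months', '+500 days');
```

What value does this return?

1996-01-27

Applying '-293 days' to 1996-08-02: counting 293 days back gives 1995-10-14.
Adding -13 months to 1995-10-14 gives 1994-09-14.
Applying '+500 days' to 1994-09-14: counting 500 days forward gives 1996-01-27.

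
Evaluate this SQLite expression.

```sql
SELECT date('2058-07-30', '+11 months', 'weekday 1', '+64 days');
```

2059-09-02

Adding +11 months to 2058-07-30 gives 2059-06-30.
`weekday 1` advances to the next Monday; 2059-06-30 is already a Monday, so it stays at 2059-06-30.
Applying '+64 days' to 2059-06-30: counting 64 days forward gives 2059-09-02.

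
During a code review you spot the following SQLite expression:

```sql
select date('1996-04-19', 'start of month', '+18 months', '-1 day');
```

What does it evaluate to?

`start of month` rewinds 1996-04-19 to 1996-04-01.
Adding +18 months to 1996-04-01 gives 1997-10-01.
Going back 1 day from 1997-10-01 reaches 1997-09-30 (last day of September, 30 days).

1997-09-30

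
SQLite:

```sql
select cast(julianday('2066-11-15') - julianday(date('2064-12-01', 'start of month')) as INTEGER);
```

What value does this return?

714

`start of month` rewinds 2064-12-01 to 2064-12-01.
30 days remain in December 2064 after the 1st (31 − 1).
Full months from January 2065 through October 2066 contribute their day counts.
Then 15 days into November 2066.
Total: 30 + 31 + 28 + 31 + 30 + 31 + 30 + 31 + 31 + 30 + 31 + 30 + 31 + 31 + 28 + 31 + 30 + 31 + 30 + 31 + 31 + 30 + 31 + 15 = 714.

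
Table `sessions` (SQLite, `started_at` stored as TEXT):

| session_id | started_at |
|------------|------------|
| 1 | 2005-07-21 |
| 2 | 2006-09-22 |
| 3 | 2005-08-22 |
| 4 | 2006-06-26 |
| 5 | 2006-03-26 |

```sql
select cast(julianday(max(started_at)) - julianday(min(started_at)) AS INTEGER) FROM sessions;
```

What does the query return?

MIN = 2005-07-21, MAX = 2006-09-22.
10 days remain in July 2005 after the 21st (31 − 21).
Full months from August 2005 through August 2006 contribute their day counts.
Then 22 days into September 2006.
Total: 10 + 31 + 30 + 31 + 30 + 31 + 31 + 28 + 31 + 30 + 31 + 30 + 31 + 31 + 22 = 428.

428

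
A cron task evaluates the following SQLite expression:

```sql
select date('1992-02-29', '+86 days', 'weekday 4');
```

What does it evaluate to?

Applying '+86 days' to 1992-02-29: counting 86 days forward gives 1992-05-25.
`weekday 4` advances to the next Thursday; 1992-05-25 is a Monday, so it moves forward to 1992-05-28.

1992-05-28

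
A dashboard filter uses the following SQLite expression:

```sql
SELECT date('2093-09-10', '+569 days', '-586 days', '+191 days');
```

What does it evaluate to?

Applying '+569 days' to 2093-09-10: counting 569 days forward gives 2095-04-02.
Applying '-586 days' to 2095-04-02: counting 586 days back gives 2093-08-24.
Applying '+191 days' to 2093-08-24: counting 191 days forward gives 2094-03-03.

2094-03-03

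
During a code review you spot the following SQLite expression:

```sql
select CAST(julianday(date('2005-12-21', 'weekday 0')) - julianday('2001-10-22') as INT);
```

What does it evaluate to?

`weekday 0` advances to the next Sunday; 2005-12-21 is a Wednesday, so it moves forward to 2005-12-25.
9 days remain in October 2001 after the 22nd (31 − 22).
Full months from November 2001 through November 2005 contribute their day counts.
Then 25 days into December 2005.
Total: 9 + 30 + 31 + 31 + 28 + 31 + 30 + 31 + 30 + 31 + 31 + 30 + 31 + 30 + 31 + 31 + 28 + 31 + 30 + 31 + 30 + 31 + 31 + 30 + 31 + 30 + 31 + 31 + 29 + 31 + 30 + 31 + 30 + 31 + 31 + 30 + 31 + 30 + 31 + 31 + 28 + 31 + 30 + 31 + 30 + 31 + 31 + 30 + 31 + 30 + 25 = 1525.

1525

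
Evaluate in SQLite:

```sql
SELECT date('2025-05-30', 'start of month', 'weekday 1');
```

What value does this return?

2025-05-05

`start of month` rewinds 2025-05-30 to 2025-05-01.
`weekday 1` advances to the next Monday; 2025-05-01 is a Thursday, so it moves forward to 2025-05-05.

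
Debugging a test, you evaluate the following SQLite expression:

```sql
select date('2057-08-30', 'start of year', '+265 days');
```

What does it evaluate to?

`start of year` rewinds 2057-08-30 to 2057-01-01.
Applying '+265 days' to 2057-01-01: counting 265 days forward gives 2057-09-23.

2057-09-23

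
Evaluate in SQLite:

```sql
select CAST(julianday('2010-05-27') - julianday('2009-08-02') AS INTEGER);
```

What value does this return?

298

29 days remain in August 2009 after the 2nd (31 − 2).
Full months from September 2009 through April 2010 contribute their day counts.
Then 27 days into May 2010.
Total: 29 + 30 + 31 + 30 + 31 + 31 + 28 + 31 + 30 + 27 = 298.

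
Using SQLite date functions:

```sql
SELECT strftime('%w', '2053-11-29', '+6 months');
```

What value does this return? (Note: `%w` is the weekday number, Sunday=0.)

First apply '+6 months': 2053-11-29 → 2054-05-29.
2054-05-29 is a Friday; with Sunday=0 that is 5.

5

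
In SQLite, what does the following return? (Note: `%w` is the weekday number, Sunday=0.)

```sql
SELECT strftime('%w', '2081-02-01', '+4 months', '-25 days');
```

First apply '+4 months', '-25 days': 2081-02-01 → 2081-05-07.
2081-05-07 is a Wednesday; with Sunday=0 that is 3.

3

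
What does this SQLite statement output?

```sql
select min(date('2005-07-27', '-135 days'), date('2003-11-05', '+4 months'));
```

2004-03-05

date('2005-07-27', '-135 days') → 2005-03-14.
date('2003-11-05', '+4 months') → 2004-03-05.
Earlier of the two is 2004-03-05.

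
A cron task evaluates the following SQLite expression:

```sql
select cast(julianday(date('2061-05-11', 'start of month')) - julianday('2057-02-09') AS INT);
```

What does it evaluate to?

1542

`start of month` rewinds 2061-05-11 to 2061-05-01.
19 days remain in February 2057 after the 9th (28 − 9).
Full months from March 2057 through April 2061 contribute their day counts.
Then 1 day into May 2061.
Total: 19 + 31 + 30 + 31 + 30 + 31 + 31 + 30 + 31 + 30 + 31 + 31 + 28 + 31 + 30 + 31 + 30 + 31 + 31 + 30 + 31 + 30 + 31 + 31 + 28 + 31 + 30 + 31 + 30 + 31 + 31 + 30 + 31 + 30 + 31 + 31 + 29 + 31 + 30 + 31 + 30 + 31 + 31 + 30 + 31 + 30 + 31 + 31 + 28 + 31 + 30 + 1 = 1542.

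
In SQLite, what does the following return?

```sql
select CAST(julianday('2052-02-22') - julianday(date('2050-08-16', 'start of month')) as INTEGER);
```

570

`start of month` rewinds 2050-08-16 to 2050-08-01.
30 days remain in August 2050 after the 1st (31 − 1).
Full months from September 2050 through January 2052 contribute their day counts.
Then 22 days into February 2052.
Total: 30 + 30 + 31 + 30 + 31 + 31 + 28 + 31 + 30 + 31 + 30 + 31 + 31 + 30 + 31 + 30 + 31 + 31 + 22 = 570.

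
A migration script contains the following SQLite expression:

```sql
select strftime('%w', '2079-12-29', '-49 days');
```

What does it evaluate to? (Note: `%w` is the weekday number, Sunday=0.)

First apply '-49 days': 2079-12-29 → 2079-11-10.
2079-11-10 is a Friday; with Sunday=0 that is 5.

5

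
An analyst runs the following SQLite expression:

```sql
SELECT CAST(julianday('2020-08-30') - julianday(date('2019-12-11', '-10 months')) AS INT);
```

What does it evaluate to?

566

Adding -10 months to 2019-12-11 gives 2019-02-11.
17 days remain in February 2019 after the 11th (28 − 11).
Full months from March 2019 through July 2020 contribute their day counts.
Then 30 days into August 2020.
Total: 17 + 31 + 30 + 31 + 30 + 31 + 31 + 30 + 31 + 30 + 31 + 31 + 29 + 31 + 30 + 31 + 30 + 31 + 30 = 566.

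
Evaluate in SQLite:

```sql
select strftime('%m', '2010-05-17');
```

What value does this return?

`%m` extracts the 2-digit month (01-12): 05.

05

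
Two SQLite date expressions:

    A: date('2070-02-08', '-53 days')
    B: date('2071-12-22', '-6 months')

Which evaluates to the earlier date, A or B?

A = 2069-12-17.
B = 2071-06-22.
A is earlier.

A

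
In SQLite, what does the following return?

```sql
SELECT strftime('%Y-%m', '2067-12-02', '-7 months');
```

2067-05

First apply '-7 months': 2067-12-02 → 2067-05-02.
`%Y-%m` extracts the year-month: 2067-05.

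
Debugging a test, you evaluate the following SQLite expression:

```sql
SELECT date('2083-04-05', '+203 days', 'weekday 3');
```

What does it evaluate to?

Applying '+203 days' to 2083-04-05: counting 203 days forward gives 2083-10-25.
`weekday 3` advances to the next Wednesday; 2083-10-25 is a Monday, so it moves forward to 2083-10-27.

2083-10-27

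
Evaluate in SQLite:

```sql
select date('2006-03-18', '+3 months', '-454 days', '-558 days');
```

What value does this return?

2003-09-10

Adding +3 months to 2006-03-18 gives 2006-06-18.
Applying '-454 days' to 2006-06-18: counting 454 days back gives 2005-03-21.
Applying '-558 days' to 2005-03-21: counting 558 days back gives 2003-09-10.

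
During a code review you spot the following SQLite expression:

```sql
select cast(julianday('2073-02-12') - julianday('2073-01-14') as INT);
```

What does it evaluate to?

17 days remain in January 2073 after the 14th (31 − 14).
Then 12 days into February 2073.
Total: 17 + 12 = 29.

29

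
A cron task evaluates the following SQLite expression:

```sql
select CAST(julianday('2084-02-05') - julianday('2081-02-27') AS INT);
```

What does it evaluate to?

1 day remains in February 2081 after the 27th (28 − 27).
Full months from March 2081 through January 2084 contribute their day counts.
Then 5 days into February 2084.
Total: 1 + 31 + 30 + 31 + 30 + 31 + 31 + 30 + 31 + 30 + 31 + 31 + 28 + 31 + 30 + 31 + 30 + 31 + 31 + 30 + 31 + 30 + 31 + 31 + 28 + 31 + 30 + 31 + 30 + 31 + 31 + 30 + 31 + 30 + 31 + 31 + 5 = 1073.

1073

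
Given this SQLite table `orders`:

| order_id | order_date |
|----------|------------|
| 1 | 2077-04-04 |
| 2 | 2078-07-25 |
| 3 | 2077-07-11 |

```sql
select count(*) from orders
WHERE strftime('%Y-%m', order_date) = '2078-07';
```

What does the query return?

1

Rows with year-month 2078-07: 2078-07-25 → 1.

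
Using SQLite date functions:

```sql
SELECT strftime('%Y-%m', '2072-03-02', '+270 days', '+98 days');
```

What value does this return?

First apply '+270 days', '+98 days': 2072-03-02 → 2073-03-05.
`%Y-%m` extracts the year-month: 2073-03.

2073-03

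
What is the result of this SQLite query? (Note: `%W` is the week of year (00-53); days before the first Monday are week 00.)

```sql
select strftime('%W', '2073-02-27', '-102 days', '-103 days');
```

First apply '-102 days', '-103 days': 2073-02-27 → 2072-08-06.
2072-08-06 is a Saturday. SQLite's %W counts Mondays since the year started; the result is 31.

31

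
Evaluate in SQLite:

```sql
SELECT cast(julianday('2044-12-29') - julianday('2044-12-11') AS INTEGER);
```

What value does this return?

Both dates are in December 2044: 29 − 11 = 18.

18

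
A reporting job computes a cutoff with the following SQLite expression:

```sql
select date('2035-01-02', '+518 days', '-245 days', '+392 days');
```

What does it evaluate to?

Applying '+518 days' to 2035-01-02: counting 518 days forward gives 2036-06-03.
Applying '-245 days' to 2036-06-03: counting 245 days back gives 2035-10-02.
Applying '+392 days' to 2035-10-02: counting 392 days forward gives 2036-10-28.

2036-10-28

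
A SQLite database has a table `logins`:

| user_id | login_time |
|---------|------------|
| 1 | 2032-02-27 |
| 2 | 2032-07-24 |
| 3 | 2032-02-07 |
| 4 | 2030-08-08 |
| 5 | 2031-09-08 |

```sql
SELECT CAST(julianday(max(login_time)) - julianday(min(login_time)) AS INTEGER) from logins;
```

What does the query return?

716

MIN = 2030-08-08, MAX = 2032-07-24.
23 days remain in August 2030 after the 8th (31 − 8).
Full months from September 2030 through June 2032 contribute their day counts.
Then 24 days into July 2032.
Total: 23 + 30 + 31 + 30 + 31 + 31 + 28 + 31 + 30 + 31 + 30 + 31 + 31 + 30 + 31 + 30 + 31 + 31 + 29 + 31 + 30 + 31 + 30 + 24 = 716.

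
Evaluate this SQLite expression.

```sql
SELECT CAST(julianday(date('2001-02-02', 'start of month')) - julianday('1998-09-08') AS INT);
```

877

`start of month` rewinds 2001-02-02 to 2001-02-01.
22 days remain in September 1998 after the 8th (30 − 8).
Full months from October 1998 through January 2001 contribute their day counts.
Then 1 day into February 2001.
Total: 22 + 31 + 30 + 31 + 31 + 28 + 31 + 30 + 31 + 30 + 31 + 31 + 30 + 31 + 30 + 31 + 31 + 29 + 31 + 30 + 31 + 30 + 31 + 31 + 30 + 31 + 30 + 31 + 31 + 1 = 877.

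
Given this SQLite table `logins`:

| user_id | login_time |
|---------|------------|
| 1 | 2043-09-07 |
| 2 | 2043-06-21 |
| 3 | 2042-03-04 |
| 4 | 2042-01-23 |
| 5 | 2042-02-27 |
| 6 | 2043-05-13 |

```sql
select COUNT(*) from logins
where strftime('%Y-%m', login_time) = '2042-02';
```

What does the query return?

1

Rows with year-month 2042-02: 2042-02-27 → 1.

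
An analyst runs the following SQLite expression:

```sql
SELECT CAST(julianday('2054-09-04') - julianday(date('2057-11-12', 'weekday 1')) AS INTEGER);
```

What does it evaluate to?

-1165

`weekday 1` advances to the next Monday; 2057-11-12 is already a Monday, so it stays at 2057-11-12.
26 days remain in September 2054 after the 4th (30 − 4).
Full months from October 2054 through October 2057 contribute their day counts.
Then 12 days into November 2057.
Total: 26 + 31 + 30 + 31 + 31 + 28 + 31 + 30 + 31 + 30 + 31 + 31 + 30 + 31 + 30 + 31 + 31 + 29 + 31 + 30 + 31 + 30 + 31 + 31 + 30 + 31 + 30 + 31 + 31 + 28 + 31 + 30 + 31 + 30 + 31 + 31 + 30 + 31 + 12 = 1165.
The subtraction is earlier − later, so the result is −1165 → -1165.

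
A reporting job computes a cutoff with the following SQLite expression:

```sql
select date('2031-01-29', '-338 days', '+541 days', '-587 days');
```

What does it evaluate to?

Applying '-338 days' to 2031-01-29: counting 338 days back gives 2030-02-25.
Applying '+541 days' to 2030-02-25: counting 541 days forward gives 2031-08-20.
Applying '-587 days' to 2031-08-20: counting 587 days back gives 2030-01-10.

2030-01-10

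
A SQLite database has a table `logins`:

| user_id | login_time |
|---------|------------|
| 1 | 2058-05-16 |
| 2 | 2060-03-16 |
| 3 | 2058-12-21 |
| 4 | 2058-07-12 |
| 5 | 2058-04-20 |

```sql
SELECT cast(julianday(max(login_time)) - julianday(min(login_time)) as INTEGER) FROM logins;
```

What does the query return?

MIN = 2058-04-20, MAX = 2060-03-16.
10 days remain in April 2058 after the 20th (30 − 20).
Full months from May 2058 through February 2060 contribute their day counts.
Then 16 days into March 2060.
Total: 10 + 31 + 30 + 31 + 31 + 30 + 31 + 30 + 31 + 31 + 28 + 31 + 30 + 31 + 30 + 31 + 31 + 30 + 31 + 30 + 31 + 31 + 29 + 16 = 696.

696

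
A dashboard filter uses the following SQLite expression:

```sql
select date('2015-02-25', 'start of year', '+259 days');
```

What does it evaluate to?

`start of year` rewinds 2015-02-25 to 2015-01-01.
Applying '+259 days' to 2015-01-01: counting 259 days forward gives 2015-09-17.

2015-09-17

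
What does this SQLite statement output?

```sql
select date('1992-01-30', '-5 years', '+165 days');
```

Adding -5 years to 1992-01-30 gives 1987-01-30.
Applying '+165 days' to 1987-01-30: counting 165 days forward gives 1987-07-14.

1987-07-14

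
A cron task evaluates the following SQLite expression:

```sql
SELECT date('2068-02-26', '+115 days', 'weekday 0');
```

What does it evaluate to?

2068-06-24

Applying '+115 days' to 2068-02-26: counting 115 days forward gives 2068-06-20.
`weekday 0` advances to the next Sunday; 2068-06-20 is a Wednesday, so it moves forward to 2068-06-24.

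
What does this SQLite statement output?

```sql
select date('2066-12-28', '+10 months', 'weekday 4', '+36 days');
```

Adding +10 months to 2066-12-28 gives 2067-10-28.
`weekday 4` advances to the next Thursday; 2067-10-28 is a Friday, so it moves forward to 2067-11-03.
November 2067 has 30 days; 27 remain after the 3rd, so 28 days reach 2067-12-01.
Advancing 8 more days within December lands on 2067-12-09.

2067-12-09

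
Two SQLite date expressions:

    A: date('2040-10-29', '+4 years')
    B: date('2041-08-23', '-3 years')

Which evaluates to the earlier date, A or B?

B

A = 2044-10-29.
B = 2038-08-23.
B is earlier.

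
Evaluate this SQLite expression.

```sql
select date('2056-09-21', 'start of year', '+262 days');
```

`start of year` rewinds 2056-09-21 to 2056-01-01.
Applying '+262 days' to 2056-01-01: counting 262 days forward gives 2056-09-19.

2056-09-19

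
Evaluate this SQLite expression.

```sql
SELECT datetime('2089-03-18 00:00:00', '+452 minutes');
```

452 minutes = 7h 32m; +452 minutes from 2089-03-18 00:00:00 is 2089-03-18 07:32:00.

2089-03-18 07:32:00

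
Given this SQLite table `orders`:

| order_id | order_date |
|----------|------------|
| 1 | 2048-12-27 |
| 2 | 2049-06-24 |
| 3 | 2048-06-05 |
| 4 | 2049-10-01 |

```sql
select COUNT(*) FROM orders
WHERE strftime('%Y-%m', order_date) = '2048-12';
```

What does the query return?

1

Rows with year-month 2048-12: 2048-12-27 → 1.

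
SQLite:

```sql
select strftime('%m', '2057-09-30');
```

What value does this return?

`%m` extracts the 2-digit month (01-12): 09.

09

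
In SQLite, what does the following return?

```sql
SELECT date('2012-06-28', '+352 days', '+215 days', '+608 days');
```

2015-09-16

Applying '+352 days' to 2012-06-28: counting 352 days forward gives 2013-06-15.
Applying '+215 days' to 2013-06-15: counting 215 days forward gives 2014-01-16.
Applying '+608 days' to 2014-01-16: counting 608 days forward gives 2015-09-16.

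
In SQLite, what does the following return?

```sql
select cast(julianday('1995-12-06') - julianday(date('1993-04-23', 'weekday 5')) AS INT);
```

`weekday 5` advances to the next Friday; 1993-04-23 is already a Friday, so it stays at 1993-04-23.
7 days remain in April 1993 after the 23rd (30 − 23).
Full months from May 1993 through November 1995 contribute their day counts.
Then 6 days into December 1995.
Total: 7 + 31 + 30 + 31 + 31 + 30 + 31 + 30 + 31 + 31 + 28 + 31 + 30 + 31 + 30 + 31 + 31 + 30 + 31 + 30 + 31 + 31 + 28 + 31 + 30 + 31 + 30 + 31 + 31 + 30 + 31 + 30 + 6 = 957.

957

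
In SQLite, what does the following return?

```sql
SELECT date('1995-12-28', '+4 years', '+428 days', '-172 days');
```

2000-09-09

Adding +4 years to 1995-12-28 gives 1999-12-28.
Applying '+428 days' to 1999-12-28: counting 428 days forward gives 2001-02-28.
Applying '-172 days' to 2001-02-28: counting 172 days back gives 2000-09-09.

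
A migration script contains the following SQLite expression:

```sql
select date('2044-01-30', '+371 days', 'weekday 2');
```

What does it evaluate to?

2045-02-07

Applying '+371 days' to 2044-01-30: counting 371 days forward gives 2045-02-04.
`weekday 2` advances to the next Tuesday; 2045-02-04 is a Saturday, so it moves forward to 2045-02-07.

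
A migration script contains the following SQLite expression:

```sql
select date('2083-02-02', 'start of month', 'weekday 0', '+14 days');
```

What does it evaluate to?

2083-02-21

`start of month` rewinds 2083-02-02 to 2083-02-01.
`weekday 0` advances to the next Sunday; 2083-02-01 is a Monday, so it moves forward to 2083-02-07.
Advancing 14 more days within February lands on 2083-02-21.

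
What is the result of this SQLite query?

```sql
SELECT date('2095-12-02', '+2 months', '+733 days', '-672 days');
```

2096-04-03

Adding +2 months to 2095-12-02 gives 2096-02-02.
Applying '+733 days' to 2096-02-02: counting 733 days forward gives 2098-02-04.
Applying '-672 days' to 2098-02-04: counting 672 days back gives 2096-04-03.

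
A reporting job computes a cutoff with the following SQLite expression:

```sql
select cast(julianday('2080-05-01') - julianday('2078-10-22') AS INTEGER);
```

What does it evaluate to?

9 days remain in October 2078 after the 22nd (31 − 22).
Full months from November 2078 through April 2080 contribute their day counts.
Then 1 day into May 2080.
Total: 9 + 30 + 31 + 31 + 28 + 31 + 30 + 31 + 30 + 31 + 31 + 30 + 31 + 30 + 31 + 31 + 29 + 31 + 30 + 1 = 557.

557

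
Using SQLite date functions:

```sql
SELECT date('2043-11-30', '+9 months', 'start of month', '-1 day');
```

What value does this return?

Adding +9 months to 2043-11-30 gives 2044-08-30.
`start of month` rewinds 2044-08-30 to 2044-08-01.
Going back 1 day from 2044-08-01 reaches 2044-07-31 (last day of July, 31 days).

2044-07-31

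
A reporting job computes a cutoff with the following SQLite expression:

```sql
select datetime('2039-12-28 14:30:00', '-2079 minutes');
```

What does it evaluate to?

2079 minutes = 34h 39m; -2079 minutes from 2039-12-28 14:30:00 is 2039-12-27 03:51:00 (crosses midnight).

2039-12-27 03:51:00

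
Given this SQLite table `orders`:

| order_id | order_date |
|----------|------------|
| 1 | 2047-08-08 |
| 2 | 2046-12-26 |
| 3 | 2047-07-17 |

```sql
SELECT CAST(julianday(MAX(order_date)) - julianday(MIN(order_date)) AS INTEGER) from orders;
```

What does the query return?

225

MIN = 2046-12-26, MAX = 2047-08-08.
5 days remain in December 2046 after the 26th (31 − 26).
Full months from January 2047 through July 2047 contribute their day counts.
Then 8 days into August 2047.
Total: 5 + 31 + 28 + 31 + 30 + 31 + 30 + 31 + 8 = 225.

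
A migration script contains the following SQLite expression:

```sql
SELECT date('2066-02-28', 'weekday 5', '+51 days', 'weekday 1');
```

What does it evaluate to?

2066-04-26

`weekday 5` advances to the next Friday; 2066-02-28 is a Sunday, so it moves forward to 2066-03-05.
Applying '+51 days' to 2066-03-05: counting 51 days forward gives 2066-04-25.
`weekday 1` advances to the next Monday; 2066-04-25 is a Sunday, so it moves forward to 2066-04-26.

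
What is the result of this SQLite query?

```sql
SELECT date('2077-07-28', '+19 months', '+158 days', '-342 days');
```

2078-08-28

Adding +19 months to 2077-07-28 gives 2079-02-28.
Applying '+158 days' to 2079-02-28: counting 158 days forward gives 2079-08-05.
Applying '-342 days' to 2079-08-05: counting 342 days back gives 2078-08-28.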